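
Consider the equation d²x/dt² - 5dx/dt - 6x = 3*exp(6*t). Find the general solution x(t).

x = C1*exp(6*t) + C2*exp(-t) + 3*t*exp(6*t)/7

Characteristic equation r² - 5r - 6 = 0 factors as (r - 6)(r + 1) = 0, so r = 6, -1.
Hence x_h = C1*exp(6*t) + C2*exp(-t).
Since exp(6*t) solves the homogeneous equation (r = 6 is a root of multiplicity 1), multiply the trial by t. Try x_p = A*t*exp(6*t). Substituting into the equation and dividing by exp(6*t) gives A = 3/7, so x_p = 3*t*exp(6*t)/7.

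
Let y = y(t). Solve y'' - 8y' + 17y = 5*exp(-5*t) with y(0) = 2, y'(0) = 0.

Characteristic equation r² - 8r + 17 = 0 has discriminant (-8)² - 4·(17) = -4 < 0, so r = 4 ± i.
Hence y_h = C1*cos(t)*exp(4*t) + C2*exp(4*t)*sin(t).
Try y_p = A*exp(-5*t). Substituting into the equation and dividing by exp(-5*t) gives A = 5/82, so y_p = 5*exp(-5*t)/82.
General solution: y = 5*exp(-5*t)/82 + C1*cos(t)*exp(4*t) + C2*exp(4*t)*sin(t).
Apply the initial conditions: y(0) = 5/82 + C1 = 2 and y'(0) = -25/82 + C2 + 4*C1 = 0. Solving gives C1 = 159/82, C2 = -611/82.

y = 5*exp(-5*t)/82 - 611*exp(4*t)*sin(t)/82 + 159*cos(t)*exp(4*t)/82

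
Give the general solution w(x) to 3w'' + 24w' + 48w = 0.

w = C1*exp(-4*x) + C2*x*exp(-4*x)

Divide through by 3: w'' + 8w' + 16w = 0.
Characteristic equation r² + 8r + 16 = 0 has discriminant (8)² - 4·(16) = 0, so r = -4 is a repeated root.
Hence w_h = (C1 + C2*x)*exp(-4*x).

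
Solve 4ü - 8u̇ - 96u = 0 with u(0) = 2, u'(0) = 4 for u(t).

Divide through by 4: u'' - 2u' - 24u = 0.
Characteristic equation r² - 2r - 24 = 0 factors as (r - 6)(r + 4) = 0, so r = 6, -4.
Hence u_h = C1*exp(6*t) + C2*exp(-4*t).
Apply the initial conditions: u(0) = C1 + C2 = 2 and u'(0) = -4*C2 + 6*C1 = 4. Solving gives C1 = 6/5, C2 = 4/5.

u = 4*exp(-4*t)/5 + 6*exp(6*t)/5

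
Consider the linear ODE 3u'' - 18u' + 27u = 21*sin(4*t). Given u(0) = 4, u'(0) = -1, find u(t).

u = -49*sin(4*t)/625 + 168*cos(4*t)/625 + 2332*exp(3*t)/625 - 297*t*exp(3*t)/25

Divide through by 3: u'' - 6u' + 9u = 7*sin(4*t).
Characteristic equation r² - 6r + 9 = 0 has discriminant (-6)² - 4·(9) = 0, so r = 3 is a repeated root.
Hence u_h = (C1 + C2*t)*exp(3*t).
Try u_p = A*cos(4*t) + B*sin(4*t). Substituting and equating the coefficients of cos(4t) and sin(4t) gives A = 168/625, B = -49/625, so u_p = -49*sin(4*t)/625 + 168*cos(4*t)/625.
General solution: u = -49*sin(4*t)/625 + 168*cos(4*t)/625 + C1*exp(3*t) + C2*t*exp(3*t).
Apply the initial conditions: u(0) = 168/625 + C1 = 4 and u'(0) = -196/625 + C2 + 3*C1 = -1. Solving gives C1 = 2332/625, C2 = -297/25.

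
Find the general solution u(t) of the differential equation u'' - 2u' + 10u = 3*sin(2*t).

Characteristic equation r² - 2r + 10 = 0 has discriminant (-2)² - 4·(10) = -36 < 0, so r = 1 ± 3i.
Hence u_h = C1*cos(3*t)*exp(t) + C2*exp(t)*sin(3*t).
Try u_p = A*cos(2*t) + B*sin(2*t). Substituting and equating the coefficients of cos(2t) and sin(2t) gives A = 3/13, B = 9/26, so u_p = 3*cos(2*t)/13 + 9*sin(2*t)/26.

u = 3*cos(2*t)/13 + 9*sin(2*t)/26 + C1*cos(3*t)*exp(t) + C2*exp(t)*sin(3*t)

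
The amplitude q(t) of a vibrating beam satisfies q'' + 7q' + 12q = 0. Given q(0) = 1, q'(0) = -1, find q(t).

q = -2*exp(-4*t) + 3*exp(-3*t)

Characteristic equation r² + 7r + 12 = 0 factors as (r + 4)(r + 3) = 0, so r = -4, -3.
Hence q_h = C1*exp(-4*t) + C2*exp(-3*t).
Apply the initial conditions: q(0) = C1 + C2 = 1 and q'(0) = -4*C1 - 3*C2 = -1. Solving gives C1 = -2, C2 = 3.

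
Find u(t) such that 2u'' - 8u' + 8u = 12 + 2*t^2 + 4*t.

u = 19/8 + t + t**2/4 + C1*exp(2*t) + C2*t*exp(2*t)

Divide through by 2: u'' - 4u' + 4u = 6 + t^2 + 2*t.
Characteristic equation r² - 4r + 4 = 0 has discriminant (-4)² - 4·(4) = 0, so r = 2 is a repeated root.
Hence u_h = (C1 + C2*t)*exp(2*t).
For the particular solution try u_p = A0 + A1*t + A2*t^2. Substituting and matching coefficients of each power of t gives A0 = 19/8, A1 = 1, A2 = 1/4, so u_p = 19/8 + t + t^2/4.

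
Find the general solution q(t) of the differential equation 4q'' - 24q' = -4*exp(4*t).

Divide through by 4: q'' - 6q' = -exp(4*t).
Characteristic equation r² - 6r = 0 factors as (r - 6)r = 0, so r = 6, 0.
Hence q_h = C1*exp(6*t) + C2.
Try q_p = A*exp(4*t). Substituting into the equation and dividing by exp(4*t) gives A = 1/8, so q_p = exp(4*t)/8.

q = C2 + exp(4*t)/8 + C1*exp(6*t)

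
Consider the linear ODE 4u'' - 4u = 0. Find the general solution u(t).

u = C1*exp(-t) + C2*exp(t)

Divide through by 4: u'' - u = 0.
Characteristic equation r² - 1 = 0 factors as (r + 1)(r - 1) = 0, so r = -1, 1.
Hence u_h = C1*exp(-t) + C2*exp(t).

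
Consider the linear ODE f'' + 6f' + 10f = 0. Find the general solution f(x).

f = C1*cos(x)*exp(-3*x) + C2*exp(-3*x)*sin(x)

Characteristic equation r² + 6r + 10 = 0 has discriminant (6)² - 4·(10) = -4 < 0, so r = -3 ± i.
Hence f_h = C1*cos(x)*exp(-3*x) + C2*exp(-3*x)*sin(x).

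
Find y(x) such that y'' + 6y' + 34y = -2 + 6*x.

y = -26/289 + 3*x/17 + C1*cos(5*x)*exp(-3*x) + C2*exp(-3*x)*sin(5*x)

Characteristic equation r² + 6r + 34 = 0 has discriminant (6)² - 4·(34) = -100 < 0, so r = -3 ± 5i.
Hence y_h = C1*cos(5*x)*exp(-3*x) + C2*exp(-3*x)*sin(5*x).
For the particular solution try y_p = A0 + A1*x. Substituting and matching coefficients of each power of x gives A0 = -26/289, A1 = 3/17, so y_p = -26/289 + 3*x/17.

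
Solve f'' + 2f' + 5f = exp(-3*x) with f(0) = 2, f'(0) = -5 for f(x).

f = exp(-3*x)/8 - 11*exp(-x)*sin(2*x)/8 + 15*cos(2*x)*exp(-x)/8

Characteristic equation r² + 2r + 5 = 0 has discriminant (2)² - 4·(5) = -16 < 0, so r = -1 ± 2i.
Hence f_h = C1*cos(2*x)*exp(-x) + C2*exp(-x)*sin(2*x).
Try f_p = A*exp(-3*x). Substituting into the equation and dividing by exp(-3*x) gives A = 1/8, so f_p = exp(-3*x)/8.
General solution: f = exp(-3*x)/8 + C1*cos(2*x)*exp(-x) + C2*exp(-x)*sin(2*x).
Apply the initial conditions: f(0) = 1/8 + C1 = 2 and f'(0) = -3/8 - C1 + 2*C2 = -5. Solving gives C1 = 15/8, C2 = -11/8.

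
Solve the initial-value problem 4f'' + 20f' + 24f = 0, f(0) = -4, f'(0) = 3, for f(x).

f = -9*exp(-2*x) + 5*exp(-3*x)

Divide through by 4: f'' + 5f' + 6f = 0.
Characteristic equation r² + 5r + 6 = 0 factors as (r + 3)(r + 2) = 0, so r = -3, -2.
Hence f_h = C1*exp(-3*x) + C2*exp(-2*x).
Apply the initial conditions: f(0) = C1 + C2 = -4 and f'(0) = -3*C1 - 2*C2 = 3. Solving gives C1 = 5, C2 = -9.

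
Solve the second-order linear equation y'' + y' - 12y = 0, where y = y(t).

Characteristic equation r² + r - 12 = 0 factors as (r + 4)(r - 3) = 0, so r = -4, 3.
Hence y_h = C1*exp(-4*t) + C2*exp(3*t).

y = C1*exp(-4*t) + C2*exp(3*t)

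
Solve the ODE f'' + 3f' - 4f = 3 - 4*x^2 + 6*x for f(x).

Characteristic equation r² + 3r - 4 = 0 factors as (r + 4)(r - 1) = 0, so r = -4, 1.
Hence f_h = C1*exp(-4*x) + C2*exp(x).
For the particular solution try f_p = A0 + A1*x + A2*x^2. Substituting and matching coefficients of each power of x gives A0 = -1/4, A1 = 0, A2 = 1, so f_p = -1/4 + x^2.

f = -1/4 + x**2 + C1*exp(-4*x) + C2*exp(x)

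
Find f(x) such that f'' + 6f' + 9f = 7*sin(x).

f = -21*cos(x)/50 + 14*sin(x)/25 + C1*exp(-3*x) + C2*x*exp(-3*x)

Characteristic equation r² + 6r + 9 = 0 has discriminant (6)² - 4·(9) = 0, so r = -3 is a repeated root.
Hence f_h = (C1 + C2*x)*exp(-3*x).
Try f_p = A*cos(x) + B*sin(x). Substituting and equating the coefficients of cos(x) and sin(x) gives A = -21/50, B = 14/25, so f_p = -21*cos(x)/50 + 14*sin(x)/25.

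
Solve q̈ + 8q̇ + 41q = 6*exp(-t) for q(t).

q = 3*exp(-t)/17 + C1*cos(5*t)*exp(-4*t) + C2*exp(-4*t)*sin(5*t)

Characteristic equation r² + 8r + 41 = 0 has discriminant (8)² - 4·(41) = -100 < 0, so r = -4 ± 5i.
Hence q_h = C1*cos(5*t)*exp(-4*t) + C2*exp(-4*t)*sin(5*t).
Try q_p = A*exp(-t). Substituting into the equation and dividing by exp(-t) gives A = 3/17, so q_p = 3*exp(-t)/17.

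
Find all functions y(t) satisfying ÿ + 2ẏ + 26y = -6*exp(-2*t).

Characteristic equation r² + 2r + 26 = 0 has discriminant (2)² - 4·(26) = -100 < 0, so r = -1 ± 5i.
Hence y_h = C1*cos(5*t)*exp(-t) + C2*exp(-t)*sin(5*t).
Try y_p = A*exp(-2*t). Substituting into the equation and dividing by exp(-2*t) gives A = -3/13, so y_p = -3*exp(-2*t)/13.

y = -3*exp(-2*t)/13 + C1*cos(5*t)*exp(-t) + C2*exp(-t)*sin(5*t)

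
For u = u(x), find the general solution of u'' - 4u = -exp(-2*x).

u = C1*exp(2*x) + C2*exp(-2*x) + x*exp(-2*x)/4

Characteristic equation r² - 4 = 0 factors as (r - 2)(r + 2) = 0, so r = 2, -2.
Hence u_h = C1*exp(2*x) + C2*exp(-2*x).
Since exp(-2*x) solves the homogeneous equation (r = -2 is a root of multiplicity 1), multiply the trial by x. Try u_p = A*x*exp(-2*x). Substituting into the equation and dividing by exp(-2*x) gives A = 1/4, so u_p = x*exp(-2*x)/4.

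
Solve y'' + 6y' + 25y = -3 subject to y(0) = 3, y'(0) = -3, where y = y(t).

y = -3/25 + 78*cos(4*t)*exp(-3*t)/25 + 159*exp(-3*t)*sin(4*t)/100

Characteristic equation r² + 6r + 25 = 0 has discriminant (6)² - 4·(25) = -64 < 0, so r = -3 ± 4i.
Hence y_h = C1*cos(4*t)*exp(-3*t) + C2*exp(-3*t)*sin(4*t).
For the particular solution try y_p = A0. Substituting and matching coefficients of each power of t gives A0 = -3/25, so y_p = -3/25.
General solution: y = -3/25 + C1*cos(4*t)*exp(-3*t) + C2*exp(-3*t)*sin(4*t).
Apply the initial conditions: y(0) = -3/25 + C1 = 3 and y'(0) = -3*C1 + 4*C2 = -3. Solving gives C1 = 78/25, C2 = 159/100.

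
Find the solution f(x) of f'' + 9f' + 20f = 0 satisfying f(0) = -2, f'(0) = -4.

f = -14*exp(-4*x) + 12*exp(-5*x)

Characteristic equation r² + 9r + 20 = 0 factors as (r + 5)(r + 4) = 0, so r = -5, -4.
Hence f_h = C1*exp(-5*x) + C2*exp(-4*x).
Apply the initial conditions: f(0) = C1 + C2 = -2 and f'(0) = -5*C1 - 4*C2 = -4. Solving gives C1 = 12, C2 = -14.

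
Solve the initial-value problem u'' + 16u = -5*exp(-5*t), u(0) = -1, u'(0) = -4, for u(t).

Characteristic equation r² + 16 = 0 has discriminant (0)² - 4·(16) = -64 < 0, so r = ± 4i.
Hence u_h = C1*cos(4*t) + C2*sin(4*t).
Try u_p = A*exp(-5*t). Substituting into the equation and dividing by exp(-5*t) gives A = -5/41, so u_p = -5*exp(-5*t)/41.
General solution: u = -5*exp(-5*t)/41 + C1*cos(4*t) + C2*sin(4*t).
Apply the initial conditions: u(0) = -5/41 + C1 = -1 and u'(0) = 25/41 + 4*C2 = -4. Solving gives C1 = -36/41, C2 = -189/164.

u = -189*sin(4*t)/164 - 36*cos(4*t)/41 - 5*exp(-5*t)/41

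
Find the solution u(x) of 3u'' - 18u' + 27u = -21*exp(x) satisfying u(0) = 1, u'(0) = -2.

Divide through by 3: u'' - 6u' + 9u = -7*exp(x).
Characteristic equation r² - 6r + 9 = 0 has discriminant (-6)² - 4·(9) = 0, so r = 3 is a repeated root.
Hence u_h = (C1 + C2*x)*exp(3*x).
Try u_p = A*exp(x). Substituting into the equation and dividing by exp(x) gives A = -7/4, so u_p = -7*exp(x)/4.
General solution: u = -7*exp(x)/4 + C1*exp(3*x) + C2*x*exp(3*x).
Apply the initial conditions: u(0) = -7/4 + C1 = 1 and u'(0) = -7/4 + C2 + 3*C1 = -2. Solving gives C1 = 11/4, C2 = -17/2.

u = -7*exp(x)/4 + 11*exp(3*x)/4 - 17*x*exp(3*x)/2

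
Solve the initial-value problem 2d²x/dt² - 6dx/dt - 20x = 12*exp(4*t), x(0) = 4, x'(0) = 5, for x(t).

x = -exp(4*t) + 16*exp(-2*t)/7 + 19*exp(5*t)/7

Divide through by 2: x'' - 3x' - 10x = 6*exp(4*t).
Characteristic equation r² - 3r - 10 = 0 factors as (r - 5)(r + 2) = 0, so r = 5, -2.
Hence x_h = C1*exp(5*t) + C2*exp(-2*t).
Try x_p = A*exp(4*t). Substituting into the equation and dividing by exp(4*t) gives A = -1, so x_p = -exp(4*t).
General solution: x = -exp(4*t) + C1*exp(5*t) + C2*exp(-2*t).
Apply the initial conditions: x(0) = -1 + C1 + C2 = 4 and x'(0) = -4 - 2*C2 + 5*C1 = 5. Solving gives C1 = 19/7, C2 = 16/7.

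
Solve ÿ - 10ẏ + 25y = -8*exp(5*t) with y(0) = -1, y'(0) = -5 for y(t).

y = -exp(5*t) - 4*t**2*exp(5*t)

Characteristic equation r² - 10r + 25 = 0 has discriminant (-10)² - 4·(25) = 0, so r = 5 is a repeated root.
Hence y_h = (C1 + C2*t)*exp(5*t).
Since exp(5*t) solves the homogeneous equation (r = 5 is a root of multiplicity 2), multiply the trial by t^2. Try y_p = A*t^2*exp(5*t). Substituting into the equation and dividing by exp(5*t) gives A = -4, so y_p = -4*t^2*exp(5*t).
General solution: y = C1*exp(5*t) - 4*t^2*exp(5*t) + C2*t*exp(5*t).
Apply the initial conditions: y(0) = C1 = -1 and y'(0) = C2 + 5*C1 = -5. Solving gives C1 = -1, C2 = 0.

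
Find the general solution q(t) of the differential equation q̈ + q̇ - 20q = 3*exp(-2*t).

Characteristic equation r² + r - 20 = 0 factors as (r - 4)(r + 5) = 0, so r = 4, -5.
Hence q_h = C1*exp(4*t) + C2*exp(-5*t).
Try q_p = A*exp(-2*t). Substituting into the equation and dividing by exp(-2*t) gives A = -1/6, so q_p = -exp(-2*t)/6.

q = -exp(-2*t)/6 + C1*exp(4*t) + C2*exp(-5*t)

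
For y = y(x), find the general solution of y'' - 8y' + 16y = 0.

y = C1*exp(4*x) + C2*x*exp(4*x)

Characteristic equation r² - 8r + 16 = 0 has discriminant (-8)² - 4·(16) = 0, so r = 4 is a repeated root.
Hence y_h = (C1 + C2*x)*exp(4*x).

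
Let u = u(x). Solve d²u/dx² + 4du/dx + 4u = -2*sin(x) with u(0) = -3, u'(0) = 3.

Characteristic equation r² + 4r + 4 = 0 has discriminant (4)² - 4·(4) = 0, so r = -2 is a repeated root.
Hence u_h = (C1 + C2*x)*exp(-2*x).
Try u_p = A*cos(x) + B*sin(x). Substituting and equating the coefficients of cos(x) and sin(x) gives A = 8/25, B = -6/25, so u_p = -6*sin(x)/25 + 8*cos(x)/25.
General solution: u = -6*sin(x)/25 + 8*cos(x)/25 + C1*exp(-2*x) + C2*x*exp(-2*x).
Apply the initial conditions: u(0) = 8/25 + C1 = -3 and u'(0) = -6/25 + C2 - 2*C1 = 3. Solving gives C1 = -83/25, C2 = -17/5.

u = -83*exp(-2*x)/25 - 6*sin(x)/25 + 8*cos(x)/25 - 17*x*exp(-2*x)/5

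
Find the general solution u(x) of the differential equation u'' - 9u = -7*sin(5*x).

Characteristic equation r² - 9 = 0 factors as (r - 3)(r + 3) = 0, so r = 3, -3.
Hence u_h = C1*exp(3*x) + C2*exp(-3*x).
Try u_p = A*cos(5*x) + B*sin(5*x). Substituting and equating the coefficients of cos(5x) and sin(5x) gives A = 0, B = 7/34, so u_p = 7*sin(5*x)/34.

u = 7*sin(5*x)/34 + C1*exp(3*x) + C2*exp(-3*x)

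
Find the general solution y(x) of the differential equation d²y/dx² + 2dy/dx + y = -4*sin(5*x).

Characteristic equation r² + 2r + 1 = 0 has discriminant (2)² - 4·(1) = 0, so r = -1 is a repeated root.
Hence y_h = (C1 + C2*x)*exp(-x).
Try y_p = A*cos(5*x) + B*sin(5*x). Substituting and equating the coefficients of cos(5x) and sin(5x) gives A = 10/169, B = 24/169, so y_p = 10*cos(5*x)/169 + 24*sin(5*x)/169.

y = 10*cos(5*x)/169 + 24*sin(5*x)/169 + C1*exp(-x) + C2*x*exp(-x)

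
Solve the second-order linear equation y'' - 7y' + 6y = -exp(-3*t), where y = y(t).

y = -exp(-3*t)/36 + C1*exp(6*t) + C2*exp(t)

Characteristic equation r² - 7r + 6 = 0 factors as (r - 6)(r - 1) = 0, so r = 6, 1.
Hence y_h = C1*exp(6*t) + C2*exp(t).
Try y_p = A*exp(-3*t). Substituting into the equation and dividing by exp(-3*t) gives A = -1/36, so y_p = -exp(-3*t)/36.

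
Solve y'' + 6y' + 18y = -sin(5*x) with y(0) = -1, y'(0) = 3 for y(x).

y = 7*sin(5*x)/949 + 30*cos(5*x)/949 - 979*cos(3*x)*exp(-3*x)/949 - 125*exp(-3*x)*sin(3*x)/2847

Characteristic equation r² + 6r + 18 = 0 has discriminant (6)² - 4·(18) = -36 < 0, so r = -3 ± 3i.
Hence y_h = C1*cos(3*x)*exp(-3*x) + C2*exp(-3*x)*sin(3*x).
Try y_p = A*cos(5*x) + B*sin(5*x). Substituting and equating the coefficients of cos(5x) and sin(5x) gives A = 30/949, B = 7/949, so y_p = 7*sin(5*x)/949 + 30*cos(5*x)/949.
General solution: y = 7*sin(5*x)/949 + 30*cos(5*x)/949 + C1*cos(3*x)*exp(-3*x) + C2*exp(-3*x)*sin(3*x).
Apply the initial conditions: y(0) = 30/949 + C1 = -1 and y'(0) = 35/949 - 3*C1 + 3*C2 = 3. Solving gives C1 = -979/949, C2 = -125/2847.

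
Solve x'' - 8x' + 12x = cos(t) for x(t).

Characteristic equation r² - 8r + 12 = 0 factors as (r - 2)(r - 6) = 0, so r = 2, 6.
Hence x_h = C1*exp(2*t) + C2*exp(6*t).
Try x_p = A*cos(t) + B*sin(t). Substituting and equating the coefficients of cos(t) and sin(t) gives A = 11/185, B = -8/185, so x_p = -8*sin(t)/185 + 11*cos(t)/185.

x = -8*sin(t)/185 + 11*cos(t)/185 + C1*exp(2*t) + C2*exp(6*t)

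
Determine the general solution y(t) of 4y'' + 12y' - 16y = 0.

y = C1*exp(t) + C2*exp(-4*t)

Divide through by 4: y'' + 3y' - 4y = 0.
Characteristic equation r² + 3r - 4 = 0 factors as (r - 1)(r + 4) = 0, so r = 1, -4.
Hence y_h = C1*exp(t) + C2*exp(-4*t).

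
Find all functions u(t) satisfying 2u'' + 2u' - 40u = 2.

Divide through by 2: u'' + u' - 20u = 1.
Characteristic equation r² + r - 20 = 0 factors as (r + 5)(r - 4) = 0, so r = -5, 4.
Hence u_h = C1*exp(-5*t) + C2*exp(4*t).
For the particular solution try u_p = A0. Substituting and matching coefficients of each power of t gives A0 = -1/20, so u_p = -1/20.

u = -1/20 + C1*exp(-5*t) + C2*exp(4*t)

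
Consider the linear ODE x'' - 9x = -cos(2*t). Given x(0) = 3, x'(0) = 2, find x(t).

Characteristic equation r² - 9 = 0 factors as (r + 3)(r - 3) = 0, so r = -3, 3.
Hence x_h = C1*exp(-3*t) + C2*exp(3*t).
Try x_p = A*cos(2*t) + B*sin(2*t). Substituting and equating the coefficients of cos(2t) and sin(2t) gives A = 1/13, B = 0, so x_p = cos(2*t)/13.
General solution: x = cos(2*t)/13 + C1*exp(-3*t) + C2*exp(3*t).
Apply the initial conditions: x(0) = 1/13 + C1 + C2 = 3 and x'(0) = -3*C1 + 3*C2 = 2. Solving gives C1 = 44/39, C2 = 70/39.

x = cos(2*t)/13 + 44*exp(-3*t)/39 + 70*exp(3*t)/39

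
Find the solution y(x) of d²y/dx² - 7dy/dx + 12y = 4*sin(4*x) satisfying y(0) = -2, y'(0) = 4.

y = -316*exp(3*x)/25 - sin(4*x)/50 + 7*cos(4*x)/50 + 21*exp(4*x)/2

Characteristic equation r² - 7r + 12 = 0 factors as (r - 3)(r - 4) = 0, so r = 3, 4.
Hence y_h = C1*exp(3*x) + C2*exp(4*x).
Try y_p = A*cos(4*x) + B*sin(4*x). Substituting and equating the coefficients of cos(4x) and sin(4x) gives A = 7/50, B = -1/50, so y_p = -sin(4*x)/50 + 7*cos(4*x)/50.
General solution: y = -sin(4*x)/50 + 7*cos(4*x)/50 + C1*exp(3*x) + C2*exp(4*x).
Apply the initial conditions: y(0) = 7/50 + C1 + C2 = -2 and y'(0) = -2/25 + 3*C1 + 4*C2 = 4. Solving gives C1 = -316/25, C2 = 21/2.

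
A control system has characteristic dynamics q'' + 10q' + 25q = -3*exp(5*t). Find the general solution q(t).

q = -3*exp(5*t)/100 + C1*exp(-5*t) + C2*t*exp(-5*t)

Characteristic equation r² + 10r + 25 = 0 has discriminant (10)² - 4·(25) = 0, so r = -5 is a repeated root.
Hence q_h = (C1 + C2*t)*exp(-5*t).
Try q_p = A*exp(5*t). Substituting into the equation and dividing by exp(5*t) gives A = -3/100, so q_p = -3*exp(5*t)/100.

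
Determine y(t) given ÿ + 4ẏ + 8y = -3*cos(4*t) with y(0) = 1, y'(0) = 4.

Characteristic equation r² + 4r + 8 = 0 has discriminant (4)² - 4·(8) = -16 < 0, so r = -2 ± 2i.
Hence y_h = C1*cos(2*t)*exp(-2*t) + C2*exp(-2*t)*sin(2*t).
Try y_p = A*cos(4*t) + B*sin(4*t). Substituting and equating the coefficients of cos(4t) and sin(4t) gives A = 3/40, B = -3/20, so y_p = -3*sin(4*t)/20 + 3*cos(4*t)/40.
General solution: y = -3*sin(4*t)/20 + 3*cos(4*t)/40 + C1*cos(2*t)*exp(-2*t) + C2*exp(-2*t)*sin(2*t).
Apply the initial conditions: y(0) = 3/40 + C1 = 1 and y'(0) = -3/5 - 2*C1 + 2*C2 = 4. Solving gives C1 = 37/40, C2 = 129/40.

y = -3*sin(4*t)/20 + 3*cos(4*t)/40 + 37*cos(2*t)*exp(-2*t)/40 + 129*exp(-2*t)*sin(2*t)/40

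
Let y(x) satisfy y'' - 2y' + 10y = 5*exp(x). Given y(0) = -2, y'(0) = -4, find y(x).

Characteristic equation r² - 2r + 10 = 0 has discriminant (-2)² - 4·(10) = -36 < 0, so r = 1 ± 3i.
Hence y_h = C1*cos(3*x)*exp(x) + C2*exp(x)*sin(3*x).
Try y_p = A*exp(x). Substituting into the equation and dividing by exp(x) gives A = 5/9, so y_p = 5*exp(x)/9.
General solution: y = 5*exp(x)/9 + C1*cos(3*x)*exp(x) + C2*exp(x)*sin(3*x).
Apply the initial conditions: y(0) = 5/9 + C1 = -2 and y'(0) = 5/9 + C1 + 3*C2 = -4. Solving gives C1 = -23/9, C2 = -2/3.

y = 5*exp(x)/9 - 23*cos(3*x)*exp(x)/9 - 2*exp(x)*sin(3*x)/3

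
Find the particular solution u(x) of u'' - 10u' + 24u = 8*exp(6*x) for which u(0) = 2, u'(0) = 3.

Characteristic equation r² - 10r + 24 = 0 factors as (r - 4)(r - 6) = 0, so r = 4, 6.
Hence u_h = C1*exp(4*x) + C2*exp(6*x).
Since exp(6*x) solves the homogeneous equation (r = 6 is a root of multiplicity 1), multiply the trial by x. Try u_p = A*x*exp(6*x). Substituting into the equation and dividing by exp(6*x) gives A = 4, so u_p = 4*x*exp(6*x).
General solution: u = C1*exp(4*x) + C2*exp(6*x) + 4*x*exp(6*x).
Apply the initial conditions: u(0) = C1 + C2 = 2 and u'(0) = 4 + 4*C1 + 6*C2 = 3. Solving gives C1 = 13/2, C2 = -9/2.

u = -9*exp(6*x)/2 + 13*exp(4*x)/2 + 4*x*exp(6*x)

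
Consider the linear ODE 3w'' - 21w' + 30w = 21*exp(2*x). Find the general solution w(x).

w = C1*exp(2*x) + C2*exp(5*x) - 7*x*exp(2*x)/3

Divide through by 3: w'' - 7w' + 10w = 7*exp(2*x).
Characteristic equation r² - 7r + 10 = 0 factors as (r - 2)(r - 5) = 0, so r = 2, 5.
Hence w_h = C1*exp(2*x) + C2*exp(5*x).
Since exp(2*x) solves the homogeneous equation (r = 2 is a root of multiplicity 1), multiply the trial by x. Try w_p = A*x*exp(2*x). Substituting into the equation and dividing by exp(2*x) gives A = -7/3, so w_p = -7*x*exp(2*x)/3.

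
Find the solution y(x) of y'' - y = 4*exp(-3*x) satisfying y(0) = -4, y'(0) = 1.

Characteristic equation r² - 1 = 0 factors as (r - 1)(r + 1) = 0, so r = 1, -1.
Hence y_h = C1*exp(x) + C2*exp(-x).
Try y_p = A*exp(-3*x). Substituting into the equation and dividing by exp(-3*x) gives A = 1/2, so y_p = exp(-3*x)/2.
General solution: y = exp(-3*x)/2 + C1*exp(x) + C2*exp(-x).
Apply the initial conditions: y(0) = 1/2 + C1 + C2 = -4 and y'(0) = -3/2 + C1 - C2 = 1. Solving gives C1 = -1, C2 = -7/2.

y = exp(-3*x)/2 - exp(x) - 7*exp(-x)/2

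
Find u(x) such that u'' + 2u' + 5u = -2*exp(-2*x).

u = -2*exp(-2*x)/5 + C1*cos(2*x)*exp(-x) + C2*exp(-x)*sin(2*x)

Characteristic equation r² + 2r + 5 = 0 has discriminant (2)² - 4·(5) = -16 < 0, so r = -1 ± 2i.
Hence u_h = C1*cos(2*x)*exp(-x) + C2*exp(-x)*sin(2*x).
Try u_p = A*exp(-2*x). Substituting into the equation and dividing by exp(-2*x) gives A = -2/5, so u_p = -2*exp(-2*x)/5.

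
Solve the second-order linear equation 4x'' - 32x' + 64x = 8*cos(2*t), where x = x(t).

x = -2*sin(2*t)/25 + 3*cos(2*t)/50 + C1*exp(4*t) + C2*t*exp(4*t)

Divide through by 4: x'' - 8x' + 16x = 2*cos(2*t).
Characteristic equation r² - 8r + 16 = 0 has discriminant (-8)² - 4·(16) = 0, so r = 4 is a repeated root.
Hence x_h = (C1 + C2*t)*exp(4*t).
Try x_p = A*cos(2*t) + B*sin(2*t). Substituting and equating the coefficients of cos(2t) and sin(2t) gives A = 3/50, B = -2/25, so x_p = -2*sin(2*t)/25 + 3*cos(2*t)/50.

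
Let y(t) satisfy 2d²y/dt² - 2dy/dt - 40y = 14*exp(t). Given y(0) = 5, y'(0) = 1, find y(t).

y = -7*exp(t)/20 + 91*exp(5*t)/36 + 127*exp(-4*t)/45

Divide through by 2: y'' - y' - 20y = 7*exp(t).
Characteristic equation r² - r - 20 = 0 factors as (r + 4)(r - 5) = 0, so r = -4, 5.
Hence y_h = C1*exp(-4*t) + C2*exp(5*t).
Try y_p = A*exp(t). Substituting into the equation and dividing by exp(t) gives A = -7/20, so y_p = -7*exp(t)/20.
General solution: y = -7*exp(t)/20 + C1*exp(-4*t) + C2*exp(5*t).
Apply the initial conditions: y(0) = -7/20 + C1 + C2 = 5 and y'(0) = -7/20 - 4*C1 + 5*C2 = 1. Solving gives C1 = 127/45, C2 = 91/36.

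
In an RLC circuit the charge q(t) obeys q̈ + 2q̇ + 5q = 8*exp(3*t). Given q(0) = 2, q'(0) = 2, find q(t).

q = 2*exp(3*t)/5 + 6*exp(-t)*sin(2*t)/5 + 8*cos(2*t)*exp(-t)/5

Characteristic equation r² + 2r + 5 = 0 has discriminant (2)² - 4·(5) = -16 < 0, so r = -1 ± 2i.
Hence q_h = C1*cos(2*t)*exp(-t) + C2*exp(-t)*sin(2*t).
Try q_p = A*exp(3*t). Substituting into the equation and dividing by exp(3*t) gives A = 2/5, so q_p = 2*exp(3*t)/5.
General solution: q = 2*exp(3*t)/5 + C1*cos(2*t)*exp(-t) + C2*exp(-t)*sin(2*t).
Apply the initial conditions: q(0) = 2/5 + C1 = 2 and q'(0) = 6/5 - C1 + 2*C2 = 2. Solving gives C1 = 8/5, C2 = 6/5.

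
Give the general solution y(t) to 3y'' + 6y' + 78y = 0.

y = C1*cos(5*t)*exp(-t) + C2*exp(-t)*sin(5*t)

Divide through by 3: y'' + 2y' + 26y = 0.
Characteristic equation r² + 2r + 26 = 0 has discriminant (2)² - 4·(26) = -100 < 0, so r = -1 ± 5i.
Hence y_h = C1*cos(5*t)*exp(-t) + C2*exp(-t)*sin(5*t).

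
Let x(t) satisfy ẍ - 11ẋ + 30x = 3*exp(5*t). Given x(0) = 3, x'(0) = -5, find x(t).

x = -17*exp(6*t) + 20*exp(5*t) - 3*t*exp(5*t)

Characteristic equation r² - 11r + 30 = 0 factors as (r - 5)(r - 6) = 0, so r = 5, 6.
Hence x_h = C1*exp(5*t) + C2*exp(6*t).
Since exp(5*t) solves the homogeneous equation (r = 5 is a root of multiplicity 1), multiply the trial by t. Try x_p = A*t*exp(5*t). Substituting into the equation and dividing by exp(5*t) gives A = -3, so x_p = -3*t*exp(5*t).
General solution: x = C1*exp(5*t) + C2*exp(6*t) - 3*t*exp(5*t).
Apply the initial conditions: x(0) = C1 + C2 = 3 and x'(0) = -3 + 5*C1 + 6*C2 = -5. Solving gives C1 = 20, C2 = -17.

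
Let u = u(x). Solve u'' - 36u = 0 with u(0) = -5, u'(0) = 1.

u = -31*exp(-6*x)/12 - 29*exp(6*x)/12

Characteristic equation r² - 36 = 0 factors as (r + 6)(r - 6) = 0, so r = -6, 6.
Hence u_h = C1*exp(-6*x) + C2*exp(6*x).
Apply the initial conditions: u(0) = C1 + C2 = -5 and u'(0) = -6*C1 + 6*C2 = 1. Solving gives C1 = -31/12, C2 = -29/12.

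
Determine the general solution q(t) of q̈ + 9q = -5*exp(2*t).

Characteristic equation r² + 9 = 0 has discriminant (0)² - 4·(9) = -36 < 0, so r = ± 3i.
Hence q_h = C1*cos(3*t) + C2*sin(3*t).
Try q_p = A*exp(2*t). Substituting into the equation and dividing by exp(2*t) gives A = -5/13, so q_p = -5*exp(2*t)/13.

q = -5*exp(2*t)/13 + C1*cos(3*t) + C2*sin(3*t)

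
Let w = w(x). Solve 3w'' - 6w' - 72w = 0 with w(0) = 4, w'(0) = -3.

w = 13*exp(6*x)/10 + 27*exp(-4*x)/10

Divide through by 3: w'' - 2w' - 24w = 0.
Characteristic equation r² - 2r - 24 = 0 factors as (r + 4)(r - 6) = 0, so r = -4, 6.
Hence w_h = C1*exp(-4*x) + C2*exp(6*x).
Apply the initial conditions: w(0) = C1 + C2 = 4 and w'(0) = -4*C1 + 6*C2 = -3. Solving gives C1 = 27/10, C2 = 13/10.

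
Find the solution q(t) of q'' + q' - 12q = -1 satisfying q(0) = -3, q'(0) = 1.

Characteristic equation r² + r - 12 = 0 factors as (r - 3)(r + 4) = 0, so r = 3, -4.
Hence q_h = C1*exp(3*t) + C2*exp(-4*t).
For the particular solution try q_p = A0. Substituting and matching coefficients of each power of t gives A0 = 1/12, so q_p = 1/12.
General solution: q = 1/12 + C1*exp(3*t) + C2*exp(-4*t).
Apply the initial conditions: q(0) = 1/12 + C1 + C2 = -3 and q'(0) = -4*C2 + 3*C1 = 1. Solving gives C1 = -34/21, C2 = -41/28.

q = 1/12 - 41*exp(-4*t)/28 - 34*exp(3*t)/21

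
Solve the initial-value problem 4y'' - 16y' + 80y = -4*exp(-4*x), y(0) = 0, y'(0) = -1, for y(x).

Divide through by 4: y'' - 4y' + 20y = -exp(-4*x).
Characteristic equation r² - 4r + 20 = 0 has discriminant (-4)² - 4·(20) = -64 < 0, so r = 2 ± 4i.
Hence y_h = C1*cos(4*x)*exp(2*x) + C2*exp(2*x)*sin(4*x).
Try y_p = A*exp(-4*x). Substituting into the equation and dividing by exp(-4*x) gives A = -1/52, so y_p = -exp(-4*x)/52.
General solution: y = -exp(-4*x)/52 + C1*cos(4*x)*exp(2*x) + C2*exp(2*x)*sin(4*x).
Apply the initial conditions: y(0) = -1/52 + C1 = 0 and y'(0) = 1/13 + 2*C1 + 4*C2 = -1. Solving gives C1 = 1/52, C2 = -29/104.

y = -exp(-4*x)/52 - 29*exp(2*x)*sin(4*x)/104 + cos(4*x)*exp(2*x)/52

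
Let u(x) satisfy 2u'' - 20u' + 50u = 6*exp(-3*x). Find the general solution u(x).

Divide through by 2: u'' - 10u' + 25u = 3*exp(-3*x).
Characteristic equation r² - 10r + 25 = 0 has discriminant (-10)² - 4·(25) = 0, so r = 5 is a repeated root.
Hence u_h = (C1 + C2*x)*exp(5*x).
Try u_p = A*exp(-3*x). Substituting into the equation and dividing by exp(-3*x) gives A = 3/64, so u_p = 3*exp(-3*x)/64.

u = 3*exp(-3*x)/64 + C1*exp(5*x) + C2*x*exp(5*x)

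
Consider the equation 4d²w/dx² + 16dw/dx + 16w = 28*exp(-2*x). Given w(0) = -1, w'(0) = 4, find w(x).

w = -exp(-2*x) + 2*x*exp(-2*x) + 7*x**2*exp(-2*x)/2

Divide through by 4: w'' + 4w' + 4w = 7*exp(-2*x).
Characteristic equation r² + 4r + 4 = 0 has discriminant (4)² - 4·(4) = 0, so r = -2 is a repeated root.
Hence w_h = (C1 + C2*x)*exp(-2*x).
Since exp(-2*x) solves the homogeneous equation (r = -2 is a root of multiplicity 2), multiply the trial by x^2. Try w_p = A*x^2*exp(-2*x). Substituting into the equation and dividing by exp(-2*x) gives A = 7/2, so w_p = 7*x^2*exp(-2*x)/2.
General solution: w = C1*exp(-2*x) + 7*x^2*exp(-2*x)/2 + C2*x*exp(-2*x).
Apply the initial conditions: w(0) = C1 = -1 and w'(0) = C2 - 2*C1 = 4. Solving gives C1 = -1, C2 = 2.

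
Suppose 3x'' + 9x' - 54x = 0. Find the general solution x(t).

x = C1*exp(-6*t) + C2*exp(3*t)

Divide through by 3: x'' + 3x' - 18x = 0.
Characteristic equation r² + 3r - 18 = 0 factors as (r + 6)(r - 3) = 0, so r = -6, 3.
Hence x_h = C1*exp(-6*t) + C2*exp(3*t).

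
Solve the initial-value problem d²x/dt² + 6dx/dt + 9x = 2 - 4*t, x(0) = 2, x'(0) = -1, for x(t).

Characteristic equation r² + 6r + 9 = 0 has discriminant (6)² - 4·(9) = 0, so r = -3 is a repeated root.
Hence x_h = (C1 + C2*t)*exp(-3*t).
For the particular solution try x_p = A0 + A1*t. Substituting and matching coefficients of each power of t gives A0 = 14/27, A1 = -4/9, so x_p = 14/27 - 4*t/9.
General solution: x = 14/27 - 4*t/9 + C1*exp(-3*t) + C2*t*exp(-3*t).
Apply the initial conditions: x(0) = 14/27 + C1 = 2 and x'(0) = -4/9 + C2 - 3*C1 = -1. Solving gives C1 = 40/27, C2 = 35/9.

x = 14/27 - 4*t/9 + 40*exp(-3*t)/27 + 35*t*exp(-3*t)/9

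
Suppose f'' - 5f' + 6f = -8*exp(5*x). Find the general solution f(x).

f = -4*exp(5*x)/3 + C1*exp(3*x) + C2*exp(2*x)

Characteristic equation r² - 5r + 6 = 0 factors as (r - 3)(r - 2) = 0, so r = 3, 2.
Hence f_h = C1*exp(3*x) + C2*exp(2*x).
Try f_p = A*exp(5*x). Substituting into the equation and dividing by exp(5*x) gives A = -4/3, so f_p = -4*exp(5*x)/3.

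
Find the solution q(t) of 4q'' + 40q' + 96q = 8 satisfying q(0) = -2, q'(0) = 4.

q = 1/12 - 17*exp(-4*t)/4 + 13*exp(-6*t)/6

Divide through by 4: q'' + 10q' + 24q = 2.
Characteristic equation r² + 10r + 24 = 0 factors as (r + 4)(r + 6) = 0, so r = -4, -6.
Hence q_h = C1*exp(-4*t) + C2*exp(-6*t).
For the particular solution try q_p = A0. Substituting and matching coefficients of each power of t gives A0 = 1/12, so q_p = 1/12.
General solution: q = 1/12 + C1*exp(-4*t) + C2*exp(-6*t).
Apply the initial conditions: q(0) = 1/12 + C1 + C2 = -2 and q'(0) = -6*C2 - 4*C1 = 4. Solving gives C1 = -17/4, C2 = 13/6.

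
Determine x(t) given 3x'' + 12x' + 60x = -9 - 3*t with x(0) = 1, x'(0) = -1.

Divide through by 3: x'' + 4x' + 20x = -3 - t.
Characteristic equation r² + 4r + 20 = 0 has discriminant (4)² - 4·(20) = -64 < 0, so r = -2 ± 4i.
Hence x_h = C1*cos(4*t)*exp(-2*t) + C2*exp(-2*t)*sin(4*t).
For the particular solution try x_p = A0 + A1*t. Substituting and matching coefficients of each power of t gives A0 = -7/50, A1 = -1/20, so x_p = -7/50 - t/20.
General solution: x = -7/50 - t/20 + C1*cos(4*t)*exp(-2*t) + C2*exp(-2*t)*sin(4*t).
Apply the initial conditions: x(0) = -7/50 + C1 = 1 and x'(0) = -1/20 - 2*C1 + 4*C2 = -1. Solving gives C1 = 57/50, C2 = 133/400.

x = -7/50 - t/20 + 57*cos(4*t)*exp(-2*t)/50 + 133*exp(-2*t)*sin(4*t)/400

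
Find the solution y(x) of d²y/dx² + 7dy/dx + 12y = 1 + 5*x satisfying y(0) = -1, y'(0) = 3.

y = -23/144 - 7*exp(-3*x)/9 - exp(-4*x)/16 + 5*x/12

Characteristic equation r² + 7r + 12 = 0 factors as (r + 3)(r + 4) = 0, so r = -3, -4.
Hence y_h = C1*exp(-3*x) + C2*exp(-4*x).
For the particular solution try y_p = A0 + A1*x. Substituting and matching coefficients of each power of x gives A0 = -23/144, A1 = 5/12, so y_p = -23/144 + 5*x/12.
General solution: y = -23/144 + 5*x/12 + C1*exp(-3*x) + C2*exp(-4*x).
Apply the initial conditions: y(0) = -23/144 + C1 + C2 = -1 and y'(0) = 5/12 - 4*C2 - 3*C1 = 3. Solving gives C1 = -7/9, C2 = -1/16.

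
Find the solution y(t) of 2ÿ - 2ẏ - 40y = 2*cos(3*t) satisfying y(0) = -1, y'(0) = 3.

y = -196*exp(-4*t)/225 - 29*exp(5*t)/306 - 29*cos(3*t)/850 - 3*sin(3*t)/850

Divide through by 2: y'' - y' - 20y = cos(3*t).
Characteristic equation r² - r - 20 = 0 factors as (r - 5)(r + 4) = 0, so r = 5, -4.
Hence y_h = C1*exp(5*t) + C2*exp(-4*t).
Try y_p = A*cos(3*t) + B*sin(3*t). Substituting and equating the coefficients of cos(3t) and sin(3t) gives A = -29/850, B = -3/850, so y_p = -29*cos(3*t)/850 - 3*sin(3*t)/850.
General solution: y = -29*cos(3*t)/850 - 3*sin(3*t)/850 + C1*exp(5*t) + C2*exp(-4*t).
Apply the initial conditions: y(0) = -29/850 + C1 + C2 = -1 and y'(0) = -9/850 - 4*C2 + 5*C1 = 3. Solving gives C1 = -29/306, C2 = -196/225.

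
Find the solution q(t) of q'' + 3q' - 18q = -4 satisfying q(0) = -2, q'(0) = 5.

Characteristic equation r² + 3r - 18 = 0 factors as (r + 6)(r - 3) = 0, so r = -6, 3.
Hence q_h = C1*exp(-6*t) + C2*exp(3*t).
For the particular solution try q_p = A0. Substituting and matching coefficients of each power of t gives A0 = 2/9, so q_p = 2/9.
General solution: q = 2/9 + C1*exp(-6*t) + C2*exp(3*t).
Apply the initial conditions: q(0) = 2/9 + C1 + C2 = -2 and q'(0) = -6*C1 + 3*C2 = 5. Solving gives C1 = -35/27, C2 = -25/27.

q = 2/9 - 35*exp(-6*t)/27 - 25*exp(3*t)/27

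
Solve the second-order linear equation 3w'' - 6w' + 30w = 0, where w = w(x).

Divide through by 3: w'' - 2w' + 10w = 0.
Characteristic equation r² - 2r + 10 = 0 has discriminant (-2)² - 4·(10) = -36 < 0, so r = 1 ± 3i.
Hence w_h = C1*cos(3*x)*exp(x) + C2*exp(x)*sin(3*x).

w = C1*cos(3*x)*exp(x) + C2*exp(x)*sin(3*x)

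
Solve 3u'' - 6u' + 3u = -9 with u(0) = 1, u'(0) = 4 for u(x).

u = -3 + 4*exp(x)

Divide through by 3: u'' - 2u' + u = -3.
Characteristic equation r² - 2r + 1 = 0 has discriminant (-2)² - 4·(1) = 0, so r = 1 is a repeated root.
Hence u_h = (C1 + C2*x)*exp(x).
For the particular solution try u_p = A0. Substituting and matching coefficients of each power of x gives A0 = -3, so u_p = -3.
General solution: u = -3 + C1*exp(x) + C2*x*exp(x).
Apply the initial conditions: u(0) = -3 + C1 = 1 and u'(0) = C1 + C2 = 4. Solving gives C1 = 4, C2 = 0.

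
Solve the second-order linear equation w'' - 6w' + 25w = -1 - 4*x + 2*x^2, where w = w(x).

w = -1181/15625 - 76*x/625 + 2*x**2/25 + C1*cos(4*x)*exp(3*x) + C2*exp(3*x)*sin(4*x)

Characteristic equation r² - 6r + 25 = 0 has discriminant (-6)² - 4·(25) = -64 < 0, so r = 3 ± 4i.
Hence w_h = C1*cos(4*x)*exp(3*x) + C2*exp(3*x)*sin(4*x).
For the particular solution try w_p = A0 + A1*x + A2*x^2. Substituting and matching coefficients of each power of x gives A0 = -1181/15625, A1 = -76/625, A2 = 2/25, so w_p = -1181/15625 - 76*x/625 + 2*x^2/25.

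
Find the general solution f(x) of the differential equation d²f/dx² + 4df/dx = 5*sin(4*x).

Characteristic equation r² + 4r = 0 factors as (r + 4)r = 0, so r = -4, 0.
Hence f_h = C1*exp(-4*x) + C2.
Try f_p = A*cos(4*x) + B*sin(4*x). Substituting and equating the coefficients of cos(4x) and sin(4x) gives A = -5/32, B = -5/32, so f_p = -5*cos(4*x)/32 - 5*sin(4*x)/32.

f = C2 - 5*cos(4*x)/32 - 5*sin(4*x)/32 + C1*exp(-4*x)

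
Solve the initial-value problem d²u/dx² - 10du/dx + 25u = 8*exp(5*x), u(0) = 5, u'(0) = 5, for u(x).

u = 5*exp(5*x) - 20*x*exp(5*x) + 4*x**2*exp(5*x)

Characteristic equation r² - 10r + 25 = 0 has discriminant (-10)² - 4·(25) = 0, so r = 5 is a repeated root.
Hence u_h = (C1 + C2*x)*exp(5*x).
Since exp(5*x) solves the homogeneous equation (r = 5 is a root of multiplicity 2), multiply the trial by x^2. Try u_p = A*x^2*exp(5*x). Substituting into the equation and dividing by exp(5*x) gives A = 4, so u_p = 4*x^2*exp(5*x).
General solution: u = C1*exp(5*x) + 4*x^2*exp(5*x) + C2*x*exp(5*x).
Apply the initial conditions: u(0) = C1 = 5 and u'(0) = C2 + 5*C1 = 5. Solving gives C1 = 5, C2 = -20.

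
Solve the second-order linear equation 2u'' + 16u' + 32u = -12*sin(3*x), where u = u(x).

Divide through by 2: u'' + 8u' + 16u = -6*sin(3*x).
Characteristic equation r² + 8r + 16 = 0 has discriminant (8)² - 4·(16) = 0, so r = -4 is a repeated root.
Hence u_h = (C1 + C2*x)*exp(-4*x).
Try u_p = A*cos(3*x) + B*sin(3*x). Substituting and equating the coefficients of cos(3x) and sin(3x) gives A = 144/625, B = -42/625, so u_p = -42*sin(3*x)/625 + 144*cos(3*x)/625.

u = -42*sin(3*x)/625 + 144*cos(3*x)/625 + C1*exp(-4*x) + C2*x*exp(-4*x)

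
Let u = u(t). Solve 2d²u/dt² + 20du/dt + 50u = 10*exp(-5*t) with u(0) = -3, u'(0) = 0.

u = -3*exp(-5*t) - 15*t*exp(-5*t) + 5*t**2*exp(-5*t)/2

Divide through by 2: u'' + 10u' + 25u = 5*exp(-5*t).
Characteristic equation r² + 10r + 25 = 0 has discriminant (10)² - 4·(25) = 0, so r = -5 is a repeated root.
Hence u_h = (C1 + C2*t)*exp(-5*t).
Since exp(-5*t) solves the homogeneous equation (r = -5 is a root of multiplicity 2), multiply the trial by t^2. Try u_p = A*t^2*exp(-5*t). Substituting into the equation and dividing by exp(-5*t) gives A = 5/2, so u_p = 5*t^2*exp(-5*t)/2.
General solution: u = C1*exp(-5*t) + 5*t^2*exp(-5*t)/2 + C2*t*exp(-5*t).
Apply the initial conditions: u(0) = C1 = -3 and u'(0) = C2 - 5*C1 = 0. Solving gives C1 = -3, C2 = -15.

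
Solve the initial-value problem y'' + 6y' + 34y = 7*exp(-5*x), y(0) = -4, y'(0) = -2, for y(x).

y = 7*exp(-5*x)/29 - 392*exp(-3*x)*sin(5*x)/145 - 123*cos(5*x)*exp(-3*x)/29

Characteristic equation r² + 6r + 34 = 0 has discriminant (6)² - 4·(34) = -100 < 0, so r = -3 ± 5i.
Hence y_h = C1*cos(5*x)*exp(-3*x) + C2*exp(-3*x)*sin(5*x).
Try y_p = A*exp(-5*x). Substituting into the equation and dividing by exp(-5*x) gives A = 7/29, so y_p = 7*exp(-5*x)/29.
General solution: y = 7*exp(-5*x)/29 + C1*cos(5*x)*exp(-3*x) + C2*exp(-3*x)*sin(5*x).
Apply the initial conditions: y(0) = 7/29 + C1 = -4 and y'(0) = -35/29 - 3*C1 + 5*C2 = -2. Solving gives C1 = -123/29, C2 = -392/145.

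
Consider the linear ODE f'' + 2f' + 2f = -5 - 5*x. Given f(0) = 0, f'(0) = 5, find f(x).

f = -5*x/2 + 15*exp(-x)*sin(x)/2

Characteristic equation r² + 2r + 2 = 0 has discriminant (2)² - 4·(2) = -4 < 0, so r = -1 ± i.
Hence f_h = C1*cos(x)*exp(-x) + C2*exp(-x)*sin(x).
For the particular solution try f_p = A0 + A1*x. Substituting and matching coefficients of each power of x gives A0 = 0, A1 = -5/2, so f_p = -5*x/2.
General solution: f = -5*x/2 + C1*cos(x)*exp(-x) + C2*exp(-x)*sin(x).
Apply the initial conditions: f(0) = C1 = 0 and f'(0) = -5/2 + C2 - C1 = 5. Solving gives C1 = 0, C2 = 15/2.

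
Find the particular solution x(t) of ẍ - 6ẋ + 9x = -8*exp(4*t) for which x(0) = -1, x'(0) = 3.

Characteristic equation r² - 6r + 9 = 0 has discriminant (-6)² - 4·(9) = 0, so r = 3 is a repeated root.
Hence x_h = (C1 + C2*t)*exp(3*t).
Try x_p = A*exp(4*t). Substituting into the equation and dividing by exp(4*t) gives A = -8, so x_p = -8*exp(4*t).
General solution: x = -8*exp(4*t) + C1*exp(3*t) + C2*t*exp(3*t).
Apply the initial conditions: x(0) = -8 + C1 = -1 and x'(0) = -32 + C2 + 3*C1 = 3. Solving gives C1 = 7, C2 = 14.

x = -8*exp(4*t) + 7*exp(3*t) + 14*t*exp(3*t)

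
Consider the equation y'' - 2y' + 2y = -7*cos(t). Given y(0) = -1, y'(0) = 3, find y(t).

y = -7*cos(t)/5 + 14*sin(t)/5 - exp(t)*sin(t)/5 + 2*cos(t)*exp(t)/5

Characteristic equation r² - 2r + 2 = 0 has discriminant (-2)² - 4·(2) = -4 < 0, so r = 1 ± i.
Hence y_h = C1*cos(t)*exp(t) + C2*exp(t)*sin(t).
Try y_p = A*cos(t) + B*sin(t). Substituting and equating the coefficients of cos(t) and sin(t) gives A = -7/5, B = 14/5, so y_p = -7*cos(t)/5 + 14*sin(t)/5.
General solution: y = -7*cos(t)/5 + 14*sin(t)/5 + C1*cos(t)*exp(t) + C2*exp(t)*sin(t).
Apply the initial conditions: y(0) = -7/5 + C1 = -1 and y'(0) = 14/5 + C1 + C2 = 3. Solving gives C1 = 2/5, C2 = -1/5.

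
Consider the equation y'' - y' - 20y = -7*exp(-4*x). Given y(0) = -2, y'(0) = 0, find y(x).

Characteristic equation r² - r - 20 = 0 factors as (r - 5)(r + 4) = 0, so r = 5, -4.
Hence y_h = C1*exp(5*x) + C2*exp(-4*x).
Since exp(-4*x) solves the homogeneous equation (r = -4 is a root of multiplicity 1), multiply the trial by x. Try y_p = A*x*exp(-4*x). Substituting into the equation and dividing by exp(-4*x) gives A = 7/9, so y_p = 7*x*exp(-4*x)/9.
General solution: y = C1*exp(5*x) + C2*exp(-4*x) + 7*x*exp(-4*x)/9.
Apply the initial conditions: y(0) = C1 + C2 = -2 and y'(0) = 7/9 - 4*C2 + 5*C1 = 0. Solving gives C1 = -79/81, C2 = -83/81.

y = -83*exp(-4*x)/81 - 79*exp(5*x)/81 + 7*x*exp(-4*x)/9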